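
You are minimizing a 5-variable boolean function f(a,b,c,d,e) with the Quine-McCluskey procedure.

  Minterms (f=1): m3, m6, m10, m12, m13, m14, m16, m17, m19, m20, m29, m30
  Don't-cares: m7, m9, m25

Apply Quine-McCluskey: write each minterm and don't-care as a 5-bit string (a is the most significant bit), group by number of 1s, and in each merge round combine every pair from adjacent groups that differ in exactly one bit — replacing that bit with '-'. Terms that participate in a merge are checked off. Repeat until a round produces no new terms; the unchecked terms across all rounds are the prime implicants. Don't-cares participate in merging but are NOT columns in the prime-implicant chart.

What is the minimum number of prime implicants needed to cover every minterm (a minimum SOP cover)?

8

[col 0] 00011*, 00110*, 00111*, 01001*, 01010*, 01100*, 01101*, 01110*, 10000*, 10001*, 10011*, 10100*, 11001*, 11101*, 11110*
[col 1] -0011, -1001*, -1101*, -1110, 0-110, 00-11, 0011-, 01-01*, 01-10, 011-0, 0110-, 1-001, 10-00, 100-1, 1000-, 11-01*
[col 2] -1-01
Prime implicants: -0011, -1-01, -1110, 0-110, 00-11, 0011-, 01-10, 011-0, 0110-, 1-001, 10-00, 100-1, 1000-
PI chart (minterm → PIs covering it):
  3 | -0011,00-11
  6 | 0-110,0011-
  10 | 01-10  (sole → essential)
  12 | 011-0,0110-
  13 | -1-01,0110-
  14 | -1110,0-110,01-10,011-0
  16 | 10-00,1000-
  17 | 1-001,100-1,1000-
  19 | -0011,100-1
  20 | 10-00  (sole → essential)
  29 | -1-01  (sole → essential)
  30 | -1110  (sole → essential)
Essential prime implicants: -1-01, -1110, 01-10, 10-00
Petrick residual → -0011, 0-110, 011-0, 1-001
Minimum SOP uses 8 PIs: b'c'de + bd'e + bcde' + a'cde' + a'bde' + a'bce' + ac'd'e + ab'd'e'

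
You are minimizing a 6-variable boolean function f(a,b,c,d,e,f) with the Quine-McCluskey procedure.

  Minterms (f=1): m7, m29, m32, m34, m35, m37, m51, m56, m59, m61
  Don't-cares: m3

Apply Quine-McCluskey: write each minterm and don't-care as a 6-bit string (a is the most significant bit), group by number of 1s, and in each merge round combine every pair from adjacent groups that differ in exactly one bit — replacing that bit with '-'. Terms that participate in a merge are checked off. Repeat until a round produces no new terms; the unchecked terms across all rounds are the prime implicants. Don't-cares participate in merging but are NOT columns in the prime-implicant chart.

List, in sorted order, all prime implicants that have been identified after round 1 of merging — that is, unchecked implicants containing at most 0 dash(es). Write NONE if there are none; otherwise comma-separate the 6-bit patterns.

100101, 111000

size-2^0 implicants → 000011(✓)  000111(✓)  011101(✓)  100000(✓)  100010(✓)  100011(✓)  100101  110011(✓)  111000  111011(✓)  111101(✓)
size-2^1 implicants → -00011  -11101  000-11  1-0011  1000-0  10001-  11-011
Unchecked terms (primes): -00011, -11101, 000-11, 1-0011, 1000-0, 10001-, 100101, 11-011, 111000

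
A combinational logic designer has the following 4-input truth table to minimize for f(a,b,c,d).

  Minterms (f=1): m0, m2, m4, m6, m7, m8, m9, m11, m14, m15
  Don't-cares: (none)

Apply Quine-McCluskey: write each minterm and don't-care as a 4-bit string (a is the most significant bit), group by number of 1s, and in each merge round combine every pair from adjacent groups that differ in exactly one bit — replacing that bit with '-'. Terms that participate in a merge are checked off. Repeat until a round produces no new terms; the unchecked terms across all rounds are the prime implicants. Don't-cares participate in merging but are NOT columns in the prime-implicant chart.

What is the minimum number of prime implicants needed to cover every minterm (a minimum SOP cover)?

4

size-2^0 implicants → 0000(✓)  0010(✓)  0100(✓)  0110(✓)  0111(✓)  1000(✓)  1001(✓)  1011(✓)  1110(✓)  1111(✓)
size-2^1 implicants → -000  -110(✓)  -111(✓)  0-00(✓)  0-10(✓)  00-0(✓)  01-0(✓)  011-(✓)  1-11  10-1  100-  111-(✓)
size-2^2 implicants → -11-  0--0
Unchecked terms (primes): -000, -11-, 0--0, 1-11, 10-1, 100-
Minterm coverage:
  m0 ⊆ -000,0--0
  m2 ⊆ 0--0 [E]
  m4 ⊆ 0--0 [E]
  m6 ⊆ -11-,0--0
  m7 ⊆ -11- [E]
  m8 ⊆ -000,100-
  m9 ⊆ 10-1,100-
  m11 ⊆ 1-11,10-1
  m14 ⊆ -11- [E]
  m15 ⊆ -11-,1-11
E = {-11-, 0--0}
Petrick residual → -000, 10-1
Cover = b'c'd' + bc + a'd' + ab'd  |cover|=4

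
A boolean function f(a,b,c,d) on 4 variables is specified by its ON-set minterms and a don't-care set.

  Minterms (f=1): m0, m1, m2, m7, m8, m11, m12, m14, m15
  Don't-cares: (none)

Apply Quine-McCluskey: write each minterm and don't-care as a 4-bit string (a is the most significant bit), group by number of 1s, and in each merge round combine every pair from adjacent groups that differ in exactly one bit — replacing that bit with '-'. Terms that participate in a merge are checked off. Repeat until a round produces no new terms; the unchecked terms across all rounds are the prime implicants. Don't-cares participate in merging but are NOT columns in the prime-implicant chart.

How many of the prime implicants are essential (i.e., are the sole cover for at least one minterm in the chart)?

size-2^0 implicants → 0000(✓)  0001(✓)  0010(✓)  0111(✓)  1000(✓)  1011(✓)  1100(✓)  1110(✓)  1111(✓)
size-2^1 implicants → -000  -111  00-0  000-  1-00  1-11  11-0  111-
Unchecked terms (primes): -000, -111, 00-0, 000-, 1-00, 1-11, 11-0, 111-
Minterm coverage:
  m0 ⊆ -000,00-0,000-
  m1 ⊆ 000- [E]
  m2 ⊆ 00-0 [E]
  m7 ⊆ -111 [E]
  m8 ⊆ -000,1-00
  m11 ⊆ 1-11 [E]
  m12 ⊆ 1-00,11-0
  m14 ⊆ 11-0,111-
  m15 ⊆ -111,1-11,111-
E = {-111, 00-0, 000-, 1-11}

4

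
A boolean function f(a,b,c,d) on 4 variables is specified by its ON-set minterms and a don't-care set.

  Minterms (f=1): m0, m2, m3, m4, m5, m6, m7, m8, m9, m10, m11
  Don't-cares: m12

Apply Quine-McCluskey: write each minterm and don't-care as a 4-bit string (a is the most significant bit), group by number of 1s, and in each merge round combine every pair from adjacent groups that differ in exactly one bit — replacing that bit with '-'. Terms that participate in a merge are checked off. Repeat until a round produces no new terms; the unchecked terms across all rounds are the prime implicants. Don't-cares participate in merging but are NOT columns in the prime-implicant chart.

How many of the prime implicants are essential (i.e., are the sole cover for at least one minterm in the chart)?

size-2^0 implicants → 0000(✓)  0010(✓)  0011(✓)  0100(✓)  0101(✓)  0110(✓)  0111(✓)  1000(✓)  1001(✓)  1010(✓)  1011(✓)  1100(✓)
size-2^1 implicants → -000(✓)  -010(✓)  -011(✓)  -100(✓)  0-00(✓)  0-10(✓)  0-11(✓)  00-0(✓)  001-(✓)  01-0(✓)  01-1(✓)  010-(✓)  011-(✓)  1-00(✓)  10-0(✓)  10-1(✓)  100-(✓)  101-(✓)
size-2^2 implicants → --00  -0-0  -01-  0--0  0-1-  01--  10--
Unchecked terms (primes): --00, -0-0, -01-, 0--0, 0-1-, 01--, 10--
Minterm coverage:
  m0 ⊆ --00,-0-0,0--0
  m2 ⊆ -0-0,-01-,0--0,0-1-
  m3 ⊆ -01-,0-1-
  m4 ⊆ --00,0--0,01--
  m5 ⊆ 01-- [E]
  m6 ⊆ 0--0,0-1-,01--
  m7 ⊆ 0-1-,01--
  m8 ⊆ --00,-0-0,10--
  m9 ⊆ 10-- [E]
  m10 ⊆ -0-0,-01-,10--
  m11 ⊆ -01-,10--
E = {01--, 10--}

2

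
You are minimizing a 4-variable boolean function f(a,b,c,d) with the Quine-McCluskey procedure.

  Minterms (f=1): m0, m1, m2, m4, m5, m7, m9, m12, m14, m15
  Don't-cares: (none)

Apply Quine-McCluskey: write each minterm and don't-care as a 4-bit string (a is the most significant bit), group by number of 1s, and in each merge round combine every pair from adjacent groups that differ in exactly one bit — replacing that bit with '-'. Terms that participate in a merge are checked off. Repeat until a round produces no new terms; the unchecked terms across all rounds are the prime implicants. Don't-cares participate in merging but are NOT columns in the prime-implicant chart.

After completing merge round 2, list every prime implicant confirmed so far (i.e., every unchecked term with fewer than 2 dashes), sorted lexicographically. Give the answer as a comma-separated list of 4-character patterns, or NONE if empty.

-001, -100, -111, 00-0, 01-1, 11-0, 111-

Round 0: 0000✓ 0001✓ 0010✓ 0100✓ 0101✓ 0111✓ 1001✓ 1100✓ 1110✓ 1111✓
Round 1: -001 -100 -111 0-00✓ 0-01✓ 00-0 000-✓ 01-1 010-✓ 11-0 111-
Round 2: 0-0-
PIs = {-001, -100, -111, 0-0-, 00-0, 01-1, 11-0, 111-}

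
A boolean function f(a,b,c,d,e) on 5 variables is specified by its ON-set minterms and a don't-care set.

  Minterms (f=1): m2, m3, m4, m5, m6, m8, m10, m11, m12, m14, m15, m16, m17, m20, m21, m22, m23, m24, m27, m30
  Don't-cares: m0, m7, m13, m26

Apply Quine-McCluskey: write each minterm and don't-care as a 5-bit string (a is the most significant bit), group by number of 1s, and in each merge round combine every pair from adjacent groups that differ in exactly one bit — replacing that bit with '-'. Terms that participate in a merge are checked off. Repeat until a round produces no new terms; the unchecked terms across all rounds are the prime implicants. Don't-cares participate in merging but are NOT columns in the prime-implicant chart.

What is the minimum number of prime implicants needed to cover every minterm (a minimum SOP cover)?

size-2^0 implicants → 00000(✓)  00010(✓)  00011(✓)  00100(✓)  00101(✓)  00110(✓)  00111(✓)  01000(✓)  01010(✓)  01011(✓)  01100(✓)  01101(✓)  01110(✓)  01111(✓)  10000(✓)  10001(✓)  10100(✓)  10101(✓)  10110(✓)  10111(✓)  11000(✓)  11010(✓)  11011(✓)  11110(✓)
size-2^1 implicants → -0000(✓)  -0100(✓)  -0101(✓)  -0110(✓)  -0111(✓)  -1000(✓)  -1010(✓)  -1011(✓)  -1110(✓)  0-000(✓)  0-010(✓)  0-011(✓)  0-100(✓)  0-101(✓)  0-110(✓)  0-111(✓)  00-00(✓)  00-10(✓)  00-11(✓)  000-0(✓)  0001-(✓)  001-0(✓)  001-1(✓)  0010-(✓)  0011-(✓)  01-00(✓)  01-10(✓)  01-11(✓)  010-0(✓)  0101-(✓)  011-0(✓)  011-1(✓)  0110-(✓)  0111-(✓)  1-000(✓)  1-110(✓)  10-00(✓)  10-01(✓)  1000-(✓)  101-0(✓)  101-1(✓)  1010-(✓)  1011-(✓)  11-10(✓)  110-0(✓)  1101-(✓)
size-2^2 implicants → --000  --110  -0-00  -01-0(✓)  -01-1(✓)  -010-(✓)  -011-(✓)  -1-10  -10-0  -101-  0--00(✓)  0--10(✓)  0--11(✓)  0-0-0(✓)  0-01-(✓)  0-1-0(✓)  0-1-1(✓)  0-10-(✓)  0-11-(✓)  00--0(✓)  00-1-(✓)  001--(✓)  01--0(✓)  01-1-(✓)  011--(✓)  10-0-  101--(✓)
size-2^3 implicants → -01--  0---0  0--1-  0-1--
Unchecked terms (primes): --000, --110, -0-00, -01--, -1-10, -10-0, -101-, 0---0, 0--1-, 0-1--, 10-0-
Minterm coverage:
  m2 ⊆ 0---0,0--1-
  m3 ⊆ 0--1- [E]
  m4 ⊆ -0-00,-01--,0---0,0-1--
  m5 ⊆ -01--,0-1--
  m6 ⊆ --110,-01--,0---0,0--1-,0-1--
  m8 ⊆ --000,-10-0,0---0
  m10 ⊆ -1-10,-10-0,-101-,0---0,0--1-
  m11 ⊆ -101-,0--1-
  m12 ⊆ 0---0,0-1--
  m14 ⊆ --110,-1-10,0---0,0--1-,0-1--
  m15 ⊆ 0--1-,0-1--
  m16 ⊆ --000,-0-00,10-0-
  m17 ⊆ 10-0- [E]
  m20 ⊆ -0-00,-01--,10-0-
  m21 ⊆ -01--,10-0-
  m22 ⊆ --110,-01--
  m23 ⊆ -01-- [E]
  m24 ⊆ --000,-10-0
  m27 ⊆ -101- [E]
  m30 ⊆ --110,-1-10
E = {-01--, -101-, 0--1-, 10-0-}
Petrick residual → --000, --110, 0---0
Cover = c'd'e' + cde' + b'c + bc'd + a'e' + a'd + ab'd'  |cover|=7

7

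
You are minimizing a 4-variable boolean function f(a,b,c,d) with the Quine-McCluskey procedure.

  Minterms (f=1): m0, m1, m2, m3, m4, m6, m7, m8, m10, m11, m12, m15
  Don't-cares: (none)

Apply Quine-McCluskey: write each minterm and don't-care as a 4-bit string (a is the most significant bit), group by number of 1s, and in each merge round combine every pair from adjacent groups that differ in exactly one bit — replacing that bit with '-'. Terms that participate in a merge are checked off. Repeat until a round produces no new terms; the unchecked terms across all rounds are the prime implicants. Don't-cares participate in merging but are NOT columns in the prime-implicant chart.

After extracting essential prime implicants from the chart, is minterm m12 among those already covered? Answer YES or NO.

size-2^0 implicants → 0000(✓)  0001(✓)  0010(✓)  0011(✓)  0100(✓)  0110(✓)  0111(✓)  1000(✓)  1010(✓)  1011(✓)  1100(✓)  1111(✓)
size-2^1 implicants → -000(✓)  -010(✓)  -011(✓)  -100(✓)  -111(✓)  0-00(✓)  0-10(✓)  0-11(✓)  00-0(✓)  00-1(✓)  000-(✓)  001-(✓)  01-0(✓)  011-(✓)  1-00(✓)  1-11(✓)  10-0(✓)  101-(✓)
size-2^2 implicants → --00  --11  -0-0  -01-  0--0  0-1-  00--
Unchecked terms (primes): --00, --11, -0-0, -01-, 0--0, 0-1-, 00--
Minterm coverage:
  m0 ⊆ --00,-0-0,0--0,00--
  m1 ⊆ 00-- [E]
  m2 ⊆ -0-0,-01-,0--0,0-1-,00--
  m3 ⊆ --11,-01-,0-1-,00--
  m4 ⊆ --00,0--0
  m6 ⊆ 0--0,0-1-
  m7 ⊆ --11,0-1-
  m8 ⊆ --00,-0-0
  m10 ⊆ -0-0,-01-
  m11 ⊆ --11,-01-
  m12 ⊆ --00 [E]
  m15 ⊆ --11 [E]
E = {--00, --11, 00--}

YES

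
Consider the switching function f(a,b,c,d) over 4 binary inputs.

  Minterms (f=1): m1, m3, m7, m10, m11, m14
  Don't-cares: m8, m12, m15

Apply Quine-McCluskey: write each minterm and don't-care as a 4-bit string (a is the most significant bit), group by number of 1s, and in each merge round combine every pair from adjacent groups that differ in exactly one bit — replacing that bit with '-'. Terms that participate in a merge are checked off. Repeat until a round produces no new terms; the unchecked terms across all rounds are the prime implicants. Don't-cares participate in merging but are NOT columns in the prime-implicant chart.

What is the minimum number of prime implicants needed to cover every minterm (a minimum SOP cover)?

Round 0: 0001✓ 0011✓ 0111✓ 1000✓ 1010✓ 1011✓ 1100✓ 1110✓ 1111✓
Round 1: -011✓ -111✓ 0-11✓ 00-1 1-00✓ 1-10✓ 1-11✓ 10-0✓ 101-✓ 11-0✓ 111-✓
Round 2: --11 1--0 1-1-
PIs = {--11, 00-1, 1--0, 1-1-}
Coverage chart:
  m1: 00-1 ←essential
  m3: --11,00-1
  m7: --11 ←essential
  m10: 1--0,1-1-
  m11: --11,1-1-
  m14: 1--0,1-1-
Essential: --11, 00-1
Petrick residual → 1--0
Min cover (3 terms): cd + a'b'd + ad'

3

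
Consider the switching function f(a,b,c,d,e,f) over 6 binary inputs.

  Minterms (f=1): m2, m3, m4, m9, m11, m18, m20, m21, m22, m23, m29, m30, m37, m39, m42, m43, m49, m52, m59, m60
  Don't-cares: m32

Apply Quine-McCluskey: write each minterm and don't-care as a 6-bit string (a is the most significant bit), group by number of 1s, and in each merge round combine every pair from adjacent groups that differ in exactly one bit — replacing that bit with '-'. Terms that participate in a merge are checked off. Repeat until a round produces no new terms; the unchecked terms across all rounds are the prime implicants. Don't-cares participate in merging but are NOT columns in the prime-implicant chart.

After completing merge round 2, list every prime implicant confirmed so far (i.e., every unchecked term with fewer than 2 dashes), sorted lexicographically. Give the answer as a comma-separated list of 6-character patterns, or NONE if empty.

-01011, -10100, 0-0010, 0-0100, 00-011, 00001-, 0010-1, 01-101, 01-110, 010-10, 1-1011, 100000, 1001-1, 10101-, 11-100, 110001

[col 0] 000010*, 000011*, 000100*, 001001*, 001011*, 010010*, 010100*, 010101*, 010110*, 010111*, 011101*, 011110*, 100000, 100101*, 100111*, 101010*, 101011*, 110001, 110100*, 111011*, 111100*
[col 1] -01011, -10100, 0-0010, 0-0100, 00-011, 00001-, 0010-1, 01-101, 01-110, 010-10, 0101-0*, 0101-1*, 01010-*, 01011-*, 1-1011, 1001-1, 10101-, 11-100
[col 2] 0101--
Prime implicants: -01011, -10100, 0-0010, 0-0100, 00-011, 00001-, 0010-1, 01-101, 01-110, 010-10, 0101--, 1-1011, 100000, 1001-1, 10101-, 11-100, 110001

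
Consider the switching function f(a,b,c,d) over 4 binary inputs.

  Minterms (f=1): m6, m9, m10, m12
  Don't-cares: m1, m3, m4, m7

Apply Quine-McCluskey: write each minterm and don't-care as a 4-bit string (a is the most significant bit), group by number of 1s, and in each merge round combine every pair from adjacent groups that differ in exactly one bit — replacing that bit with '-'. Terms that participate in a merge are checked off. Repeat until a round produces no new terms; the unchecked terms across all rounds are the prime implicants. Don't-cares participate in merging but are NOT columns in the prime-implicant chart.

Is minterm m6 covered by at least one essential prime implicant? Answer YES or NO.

NO

size-2^0 implicants → 0001(✓)  0011(✓)  0100(✓)  0110(✓)  0111(✓)  1001(✓)  1010  1100(✓)
size-2^1 implicants → -001  -100  0-11  00-1  01-0  011-
Unchecked terms (primes): -001, -100, 0-11, 00-1, 01-0, 011-, 1010
Minterm coverage:
  m6 ⊆ 01-0,011-
  m9 ⊆ -001 [E]
  m10 ⊆ 1010 [E]
  m12 ⊆ -100 [E]
E = {-001, -100, 1010}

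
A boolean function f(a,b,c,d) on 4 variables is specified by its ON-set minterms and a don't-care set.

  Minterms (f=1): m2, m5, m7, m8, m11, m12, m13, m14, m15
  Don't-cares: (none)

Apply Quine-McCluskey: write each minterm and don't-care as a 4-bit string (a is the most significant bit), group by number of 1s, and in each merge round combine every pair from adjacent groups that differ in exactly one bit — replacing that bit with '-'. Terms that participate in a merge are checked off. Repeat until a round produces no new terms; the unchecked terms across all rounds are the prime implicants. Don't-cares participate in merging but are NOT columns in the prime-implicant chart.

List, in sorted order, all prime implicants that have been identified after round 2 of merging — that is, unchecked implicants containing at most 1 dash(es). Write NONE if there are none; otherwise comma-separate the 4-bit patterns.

[col 0] 0010, 0101*, 0111*, 1000*, 1011*, 1100*, 1101*, 1110*, 1111*
[col 1] -101*, -111*, 01-1*, 1-00, 1-11, 11-0*, 11-1*, 110-*, 111-*
[col 2] -1-1, 11--
Prime implicants: -1-1, 0010, 1-00, 1-11, 11--

0010, 1-00, 1-11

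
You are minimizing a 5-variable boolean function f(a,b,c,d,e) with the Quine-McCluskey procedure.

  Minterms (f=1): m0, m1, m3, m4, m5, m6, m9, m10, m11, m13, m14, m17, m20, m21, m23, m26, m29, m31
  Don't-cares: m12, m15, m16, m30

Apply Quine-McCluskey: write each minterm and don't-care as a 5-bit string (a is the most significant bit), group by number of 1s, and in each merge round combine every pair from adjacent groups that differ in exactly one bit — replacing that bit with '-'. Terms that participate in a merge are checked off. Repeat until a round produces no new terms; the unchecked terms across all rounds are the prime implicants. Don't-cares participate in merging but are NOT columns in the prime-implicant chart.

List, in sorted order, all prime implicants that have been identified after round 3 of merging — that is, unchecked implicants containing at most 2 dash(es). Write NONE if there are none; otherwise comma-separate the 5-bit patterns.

--101, -1-10, -11-1, -111-, 0--01, 0-0-1, 0-1-0, 0-10-, 01--1, 01-1-, 011--, 1-1-1

[col 0] 00000*, 00001*, 00011*, 00100*, 00101*, 00110*, 01001*, 01010*, 01011*, 01100*, 01101*, 01110*, 01111*, 10000*, 10001*, 10100*, 10101*, 10111*, 11010*, 11101*, 11110*, 11111*
[col 1] -0000*, -0001*, -0100*, -0101*, -1010*, -1101*, -1110*, -1111*, 0-001*, 0-011*, 0-100*, 0-101*, 0-110*, 00-00*, 00-01*, 000-1*, 0000-*, 001-0*, 0010-*, 01-01*, 01-10*, 01-11*, 010-1*, 0101-*, 011-0*, 011-1*, 0110-*, 0111-*, 1-101*, 1-111*, 10-00*, 10-01*, 1000-*, 101-1*, 1010-*, 11-10*, 111-1*, 1111-*
[col 2] --101, -0-00*, -0-01*, -000-*, -010-*, -1-10, -11-1, -111-, 0--01, 0-0-1, 0-1-0, 0-10-, 00-0-*, 01--1, 01-1-, 011--, 1-1-1, 10-0-*
[col 3] -0-0-
Prime implicants: --101, -0-0-, -1-10, -11-1, -111-, 0--01, 0-0-1, 0-1-0, 0-10-, 01--1, 01-1-, 011--, 1-1-1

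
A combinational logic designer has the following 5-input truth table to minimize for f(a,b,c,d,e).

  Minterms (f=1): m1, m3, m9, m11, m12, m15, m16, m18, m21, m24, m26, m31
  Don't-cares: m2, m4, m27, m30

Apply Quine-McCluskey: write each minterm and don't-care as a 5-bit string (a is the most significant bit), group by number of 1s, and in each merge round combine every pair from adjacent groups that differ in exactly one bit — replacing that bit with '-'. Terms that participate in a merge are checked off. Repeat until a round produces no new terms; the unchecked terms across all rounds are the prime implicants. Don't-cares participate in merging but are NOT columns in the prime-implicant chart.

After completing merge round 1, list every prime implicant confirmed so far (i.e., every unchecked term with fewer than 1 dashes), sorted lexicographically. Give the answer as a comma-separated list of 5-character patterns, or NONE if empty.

10101

size-2^0 implicants → 00001(✓)  00010(✓)  00011(✓)  00100(✓)  01001(✓)  01011(✓)  01100(✓)  01111(✓)  10000(✓)  10010(✓)  10101  11000(✓)  11010(✓)  11011(✓)  11110(✓)  11111(✓)
size-2^1 implicants → -0010  -1011(✓)  -1111(✓)  0-001(✓)  0-011(✓)  0-100  000-1(✓)  0001-  01-11(✓)  010-1(✓)  1-000(✓)  1-010(✓)  100-0(✓)  11-10(✓)  11-11(✓)  110-0(✓)  1101-(✓)  1111-(✓)
size-2^2 implicants → -1-11  0-0-1  1-0-0  11-1-
Unchecked terms (primes): -0010, -1-11, 0-0-1, 0-100, 0001-, 1-0-0, 10101, 11-1-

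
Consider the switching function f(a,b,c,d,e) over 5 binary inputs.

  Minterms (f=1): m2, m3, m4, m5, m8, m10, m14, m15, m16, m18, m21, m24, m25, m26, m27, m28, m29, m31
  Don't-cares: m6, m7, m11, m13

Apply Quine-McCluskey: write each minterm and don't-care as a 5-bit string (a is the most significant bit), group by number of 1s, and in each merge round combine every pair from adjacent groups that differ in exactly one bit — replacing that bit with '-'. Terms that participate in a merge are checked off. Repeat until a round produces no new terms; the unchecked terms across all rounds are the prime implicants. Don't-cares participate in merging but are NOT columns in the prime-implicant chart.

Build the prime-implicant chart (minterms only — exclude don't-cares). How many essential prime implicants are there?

6

[col 0] 00010*, 00011*, 00100*, 00101*, 00110*, 00111*, 01000*, 01010*, 01011*, 01101*, 01110*, 01111*, 10000*, 10010*, 10101*, 11000*, 11001*, 11010*, 11011*, 11100*, 11101*, 11111*
[col 1] -0010*, -0101*, -1000*, -1010*, -1011*, -1101*, -1111*, 0-010*, 0-011*, 0-101*, 0-110*, 0-111*, 00-10*, 00-11*, 0001-*, 001-0*, 001-1*, 0010-*, 0011-*, 01-10*, 01-11*, 010-0*, 0101-*, 011-1*, 0111-*, 1-000*, 1-010*, 1-101*, 100-0*, 11-00*, 11-01*, 11-11*, 110-0*, 110-1*, 1100-*, 1101-*, 111-1*, 1110-*
[col 2] --010, --101, -1-11, -10-0, -101-, -11-1, 0--10*, 0--11*, 0-01-*, 0-1-1, 0-11-*, 00-1-*, 001--, 01-1-*, 1-0-0, 11--1, 11-0-, 110--
[col 3] 0--1-
Prime implicants: --010, --101, -1-11, -10-0, -101-, -11-1, 0--1-, 0-1-1, 001--, 1-0-0, 11--1, 11-0-, 110--
PI chart (minterm → PIs covering it):
  2 | --010,0--1-
  3 | 0--1-  (sole → essential)
  4 | 001--  (sole → essential)
  5 | --101,0-1-1,001--
  8 | -10-0  (sole → essential)
  10 | --010,-10-0,-101-,0--1-
  14 | 0--1-  (sole → essential)
  15 | -1-11,-11-1,0--1-,0-1-1
  16 | 1-0-0  (sole → essential)
  18 | --010,1-0-0
  21 | --101  (sole → essential)
  24 | -10-0,1-0-0,11-0-,110--
  25 | 11--1,11-0-,110--
  26 | --010,-10-0,-101-,1-0-0,110--
  27 | -1-11,-101-,11--1,110--
  28 | 11-0-  (sole → essential)
  29 | --101,-11-1,11--1,11-0-
  31 | -1-11,-11-1,11--1
Essential prime implicants: --101, -10-0, 0--1-, 001--, 1-0-0, 11-0-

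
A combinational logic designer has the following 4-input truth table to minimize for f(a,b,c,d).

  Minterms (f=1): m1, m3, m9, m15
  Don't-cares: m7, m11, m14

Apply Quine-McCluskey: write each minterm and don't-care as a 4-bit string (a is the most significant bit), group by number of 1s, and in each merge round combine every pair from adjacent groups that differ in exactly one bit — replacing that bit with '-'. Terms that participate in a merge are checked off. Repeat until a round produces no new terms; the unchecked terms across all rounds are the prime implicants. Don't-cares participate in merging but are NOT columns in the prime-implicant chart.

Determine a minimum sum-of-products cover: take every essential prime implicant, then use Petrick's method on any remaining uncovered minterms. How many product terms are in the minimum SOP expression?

size-2^0 implicants → 0001(✓)  0011(✓)  0111(✓)  1001(✓)  1011(✓)  1110(✓)  1111(✓)
size-2^1 implicants → -001(✓)  -011(✓)  -111(✓)  0-11(✓)  00-1(✓)  1-11(✓)  10-1(✓)  111-
size-2^2 implicants → --11  -0-1
Unchecked terms (primes): --11, -0-1, 111-
Minterm coverage:
  m1 ⊆ -0-1 [E]
  m3 ⊆ --11,-0-1
  m9 ⊆ -0-1 [E]
  m15 ⊆ --11,111-
E = {-0-1}
Petrick residual → --11
Cover = cd + b'd  |cover|=2

2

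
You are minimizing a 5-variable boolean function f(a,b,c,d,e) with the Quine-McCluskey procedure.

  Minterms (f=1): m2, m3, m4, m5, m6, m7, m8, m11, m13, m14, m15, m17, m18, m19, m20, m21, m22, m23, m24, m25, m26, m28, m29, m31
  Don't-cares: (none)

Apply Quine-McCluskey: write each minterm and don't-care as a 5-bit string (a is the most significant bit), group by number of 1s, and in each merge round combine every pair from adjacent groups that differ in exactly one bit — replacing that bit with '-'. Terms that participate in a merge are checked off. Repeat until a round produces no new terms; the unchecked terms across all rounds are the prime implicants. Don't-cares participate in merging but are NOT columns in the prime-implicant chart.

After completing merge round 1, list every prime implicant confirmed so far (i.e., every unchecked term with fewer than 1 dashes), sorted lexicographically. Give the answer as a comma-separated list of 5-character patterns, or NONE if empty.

NONE

size-2^0 implicants → 00010(✓)  00011(✓)  00100(✓)  00101(✓)  00110(✓)  00111(✓)  01000(✓)  01011(✓)  01101(✓)  01110(✓)  01111(✓)  10001(✓)  10010(✓)  10011(✓)  10100(✓)  10101(✓)  10110(✓)  10111(✓)  11000(✓)  11001(✓)  11010(✓)  11100(✓)  11101(✓)  11111(✓)
size-2^1 implicants → -0010(✓)  -0011(✓)  -0100(✓)  -0101(✓)  -0110(✓)  -0111(✓)  -1000  -1101(✓)  -1111(✓)  0-011(✓)  0-101(✓)  0-110(✓)  0-111(✓)  00-10(✓)  00-11(✓)  0001-(✓)  001-0(✓)  001-1(✓)  0010-(✓)  0011-(✓)  01-11(✓)  011-1(✓)  0111-(✓)  1-001(✓)  1-010  1-100(✓)  1-101(✓)  1-111(✓)  10-01(✓)  10-10(✓)  10-11(✓)  100-1(✓)  1001-(✓)  101-0(✓)  101-1(✓)  1010-(✓)  1011-(✓)  11-00(✓)  11-01(✓)  110-0  1100-(✓)  111-1(✓)  1110-(✓)
size-2^2 implicants → --101(✓)  --111(✓)  -0-10(✓)  -0-11(✓)  -001-(✓)  -01-0(✓)  -01-1(✓)  -010-(✓)  -011-(✓)  -11-1(✓)  0--11  0-1-1(✓)  0-11-  00-1-(✓)  001--(✓)  1--01  1-1-1(✓)  1-10-  10--1  10-1-(✓)  101--(✓)  11-0-
size-2^3 implicants → --1-1  -0-1-  -01--
Unchecked terms (primes): --1-1, -0-1-, -01--, -1000, 0--11, 0-11-, 1--01, 1-010, 1-10-, 10--1, 11-0-, 110-0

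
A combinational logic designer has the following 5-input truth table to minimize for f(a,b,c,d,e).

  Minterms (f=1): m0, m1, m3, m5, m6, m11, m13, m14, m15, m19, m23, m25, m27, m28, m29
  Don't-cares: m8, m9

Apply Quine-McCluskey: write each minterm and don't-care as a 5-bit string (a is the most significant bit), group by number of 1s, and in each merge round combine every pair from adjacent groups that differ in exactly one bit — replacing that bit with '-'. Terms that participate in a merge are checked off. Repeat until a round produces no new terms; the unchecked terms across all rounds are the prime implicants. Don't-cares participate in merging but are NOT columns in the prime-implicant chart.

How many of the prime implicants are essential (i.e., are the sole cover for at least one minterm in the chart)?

Round 0: 00000✓ 00001✓ 00011✓ 00101✓ 00110✓ 01000✓ 01001✓ 01011✓ 01101✓ 01110✓ 01111✓ 10011✓ 10111✓ 11001✓ 11011✓ 11100✓ 11101✓
Round 1: -0011✓ -1001✓ -1011✓ -1101✓ 0-000✓ 0-001✓ 0-011✓ 0-101✓ 0-110 00-01✓ 000-1✓ 0000-✓ 01-01✓ 01-11✓ 010-1✓ 0100-✓ 011-1✓ 0111- 1-011✓ 10-11 11-01✓ 110-1✓ 1110-
Round 2: --011 -1-01 -10-1 0--01 0-0-1 0-00- 01--1
PIs = {--011, -1-01, -10-1, 0--01, 0-0-1, 0-00-, 0-110, 01--1, 0111-, 10-11, 1110-}
Coverage chart:
  m0: 0-00- ←essential
  m1: 0--01,0-0-1,0-00-
  m3: --011,0-0-1
  m5: 0--01 ←essential
  m6: 0-110 ←essential
  m11: --011,-10-1,0-0-1,01--1
  m13: -1-01,0--01,01--1
  m14: 0-110,0111-
  m15: 01--1,0111-
  m19: --011,10-11
  m23: 10-11 ←essential
  m25: -1-01,-10-1
  m27: --011,-10-1
  m28: 1110- ←essential
  m29: -1-01,1110-
Essential: 0--01, 0-00-, 0-110, 10-11, 1110-

5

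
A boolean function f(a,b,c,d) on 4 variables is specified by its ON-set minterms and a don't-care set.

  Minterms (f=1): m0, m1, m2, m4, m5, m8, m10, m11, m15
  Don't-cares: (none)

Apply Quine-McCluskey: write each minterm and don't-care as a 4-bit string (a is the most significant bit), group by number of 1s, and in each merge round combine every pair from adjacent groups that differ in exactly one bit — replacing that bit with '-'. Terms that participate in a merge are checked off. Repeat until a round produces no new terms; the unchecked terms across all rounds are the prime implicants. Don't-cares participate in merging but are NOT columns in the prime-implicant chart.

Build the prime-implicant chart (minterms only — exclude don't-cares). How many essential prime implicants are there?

3

[col 0] 0000*, 0001*, 0010*, 0100*, 0101*, 1000*, 1010*, 1011*, 1111*
[col 1] -000*, -010*, 0-00*, 0-01*, 00-0*, 000-*, 010-*, 1-11, 10-0*, 101-
[col 2] -0-0, 0-0-
Prime implicants: -0-0, 0-0-, 1-11, 101-
PI chart (minterm → PIs covering it):
  0 | -0-0,0-0-
  1 | 0-0-  (sole → essential)
  2 | -0-0  (sole → essential)
  4 | 0-0-  (sole → essential)
  5 | 0-0-  (sole → essential)
  8 | -0-0  (sole → essential)
  10 | -0-0,101-
  11 | 1-11,101-
  15 | 1-11  (sole → essential)
Essential prime implicants: -0-0, 0-0-, 1-11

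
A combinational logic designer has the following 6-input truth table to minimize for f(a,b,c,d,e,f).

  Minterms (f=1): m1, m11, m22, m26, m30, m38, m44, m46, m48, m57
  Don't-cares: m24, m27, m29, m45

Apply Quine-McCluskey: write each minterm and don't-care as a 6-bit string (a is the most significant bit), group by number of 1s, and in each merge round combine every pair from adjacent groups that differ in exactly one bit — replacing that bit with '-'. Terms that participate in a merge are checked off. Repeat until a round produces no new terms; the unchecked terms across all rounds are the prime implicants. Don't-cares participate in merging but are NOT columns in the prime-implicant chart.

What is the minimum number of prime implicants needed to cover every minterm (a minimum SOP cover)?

Round 0: 000001 001011✓ 010110✓ 011000✓ 011010✓ 011011✓ 011101 011110✓ 100110✓ 101100✓ 101101✓ 101110✓ 110000 111001
Round 1: 0-1011 01-110 011-10 0110-0 01101- 10-110 1011-0 10110-
PIs = {0-1011, 000001, 01-110, 011-10, 0110-0, 01101-, 011101, 10-110, 1011-0, 10110-, 110000, 111001}
Coverage chart:
  m1: 000001 ←essential
  m11: 0-1011 ←essential
  m22: 01-110 ←essential
  m26: 011-10,0110-0,01101-
  m30: 01-110,011-10
  m38: 10-110 ←essential
  m44: 1011-0,10110-
  m46: 10-110,1011-0
  m48: 110000 ←essential
  m57: 111001 ←essential
Essential: 0-1011, 000001, 01-110, 10-110, 110000, 111001
Petrick residual → 011-10, 1011-0
Min cover (8 terms): a'cd'ef + a'b'c'd'e'f + a'bdef' + a'bcef' + ab'def' + ab'cdf' + abc'd'e'f' + abcd'e'f

8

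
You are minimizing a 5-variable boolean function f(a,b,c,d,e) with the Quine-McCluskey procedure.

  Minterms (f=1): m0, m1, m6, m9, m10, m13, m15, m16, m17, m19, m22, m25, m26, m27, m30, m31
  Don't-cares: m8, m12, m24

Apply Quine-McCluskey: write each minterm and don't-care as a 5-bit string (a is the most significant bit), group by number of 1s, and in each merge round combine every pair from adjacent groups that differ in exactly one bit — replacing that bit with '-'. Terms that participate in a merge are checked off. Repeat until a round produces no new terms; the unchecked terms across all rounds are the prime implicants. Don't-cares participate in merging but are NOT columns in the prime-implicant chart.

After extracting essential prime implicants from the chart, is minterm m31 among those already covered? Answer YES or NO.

size-2^0 implicants → 00000(✓)  00001(✓)  00110(✓)  01000(✓)  01001(✓)  01010(✓)  01100(✓)  01101(✓)  01111(✓)  10000(✓)  10001(✓)  10011(✓)  10110(✓)  11000(✓)  11001(✓)  11010(✓)  11011(✓)  11110(✓)  11111(✓)
size-2^1 implicants → -0000(✓)  -0001(✓)  -0110  -1000(✓)  -1001(✓)  -1010(✓)  -1111  0-000(✓)  0-001(✓)  0000-(✓)  01-00(✓)  01-01(✓)  010-0(✓)  0100-(✓)  011-1  0110-(✓)  1-000(✓)  1-001(✓)  1-011(✓)  1-110  100-1(✓)  1000-(✓)  11-10(✓)  11-11(✓)  110-0(✓)  110-1(✓)  1100-(✓)  1101-(✓)  1111-(✓)
size-2^2 implicants → --000(✓)  --001(✓)  -000-(✓)  -10-0  -100-(✓)  0-00-(✓)  01-0-  1-0-1  1-00-(✓)  11-1-  110--
size-2^3 implicants → --00-
Unchecked terms (primes): --00-, -0110, -10-0, -1111, 01-0-, 011-1, 1-0-1, 1-110, 11-1-, 110--
Minterm coverage:
  m0 ⊆ --00- [E]
  m1 ⊆ --00- [E]
  m6 ⊆ -0110 [E]
  m9 ⊆ --00-,01-0-
  m10 ⊆ -10-0 [E]
  m13 ⊆ 01-0-,011-1
  m15 ⊆ -1111,011-1
  m16 ⊆ --00- [E]
  m17 ⊆ --00-,1-0-1
  m19 ⊆ 1-0-1 [E]
  m22 ⊆ -0110,1-110
  m25 ⊆ --00-,1-0-1,110--
  m26 ⊆ -10-0,11-1-,110--
  m27 ⊆ 1-0-1,11-1-,110--
  m30 ⊆ 1-110,11-1-
  m31 ⊆ -1111,11-1-
E = {--00-, -0110, -10-0, 1-0-1}

NO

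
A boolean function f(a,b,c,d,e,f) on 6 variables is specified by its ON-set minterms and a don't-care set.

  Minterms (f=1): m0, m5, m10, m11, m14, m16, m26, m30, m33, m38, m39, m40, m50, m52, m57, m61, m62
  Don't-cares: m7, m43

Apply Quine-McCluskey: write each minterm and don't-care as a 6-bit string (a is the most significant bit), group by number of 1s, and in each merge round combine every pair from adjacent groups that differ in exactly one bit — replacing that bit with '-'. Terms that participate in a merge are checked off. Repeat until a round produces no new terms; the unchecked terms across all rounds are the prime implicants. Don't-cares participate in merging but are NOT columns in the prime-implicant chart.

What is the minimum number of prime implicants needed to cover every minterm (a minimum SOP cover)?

Round 0: 000000✓ 000101✓ 000111✓ 001010✓ 001011✓ 001110✓ 010000✓ 011010✓ 011110✓ 100001 100110✓ 100111✓ 101000 101011✓ 110010 110100 111001✓ 111101✓ 111110✓
Round 1: -00111 -01011 -11110 0-0000 0-1010✓ 0-1110✓ 0001-1 001-10✓ 00101- 011-10✓ 10011- 111-01
Round 2: 0-1-10
PIs = {-00111, -01011, -11110, 0-0000, 0-1-10, 0001-1, 00101-, 100001, 10011-, 101000, 110010, 110100, 111-01}
Coverage chart:
  m0: 0-0000 ←essential
  m5: 0001-1 ←essential
  m10: 0-1-10,00101-
  m11: -01011,00101-
  m14: 0-1-10 ←essential
  m16: 0-0000 ←essential
  m26: 0-1-10 ←essential
  m30: -11110,0-1-10
  m33: 100001 ←essential
  m38: 10011- ←essential
  m39: -00111,10011-
  m40: 101000 ←essential
  m50: 110010 ←essential
  m52: 110100 ←essential
  m57: 111-01 ←essential
  m61: 111-01 ←essential
  m62: -11110 ←essential
Essential: -11110, 0-0000, 0-1-10, 0001-1, 100001, 10011-, 101000, 110010, 110100, 111-01
Petrick residual → -01011
Min cover (11 terms): b'cd'ef + bcdef' + a'c'd'e'f' + a'cef' + a'b'c'df + ab'c'd'e'f + ab'c'de + ab'cd'e'f' + abc'd'ef' + abc'de'f' + abce'f

11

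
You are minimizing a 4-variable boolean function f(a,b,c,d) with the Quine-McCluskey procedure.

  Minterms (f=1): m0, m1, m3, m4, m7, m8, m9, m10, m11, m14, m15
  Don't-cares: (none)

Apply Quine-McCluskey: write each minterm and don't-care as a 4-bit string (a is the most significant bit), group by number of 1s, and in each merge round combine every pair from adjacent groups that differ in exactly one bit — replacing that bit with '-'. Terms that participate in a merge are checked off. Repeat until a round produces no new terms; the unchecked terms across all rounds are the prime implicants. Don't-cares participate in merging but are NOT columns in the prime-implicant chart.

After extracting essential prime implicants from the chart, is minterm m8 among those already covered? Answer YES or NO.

size-2^0 implicants → 0000(✓)  0001(✓)  0011(✓)  0100(✓)  0111(✓)  1000(✓)  1001(✓)  1010(✓)  1011(✓)  1110(✓)  1111(✓)
size-2^1 implicants → -000(✓)  -001(✓)  -011(✓)  -111(✓)  0-00  0-11(✓)  00-1(✓)  000-(✓)  1-10(✓)  1-11(✓)  10-0(✓)  10-1(✓)  100-(✓)  101-(✓)  111-(✓)
size-2^2 implicants → --11  -0-1  -00-  1-1-  10--
Unchecked terms (primes): --11, -0-1, -00-, 0-00, 1-1-, 10--
Minterm coverage:
  m0 ⊆ -00-,0-00
  m1 ⊆ -0-1,-00-
  m3 ⊆ --11,-0-1
  m4 ⊆ 0-00 [E]
  m7 ⊆ --11 [E]
  m8 ⊆ -00-,10--
  m9 ⊆ -0-1,-00-,10--
  m10 ⊆ 1-1-,10--
  m11 ⊆ --11,-0-1,1-1-,10--
  m14 ⊆ 1-1- [E]
  m15 ⊆ --11,1-1-
E = {--11, 0-00, 1-1-}

NO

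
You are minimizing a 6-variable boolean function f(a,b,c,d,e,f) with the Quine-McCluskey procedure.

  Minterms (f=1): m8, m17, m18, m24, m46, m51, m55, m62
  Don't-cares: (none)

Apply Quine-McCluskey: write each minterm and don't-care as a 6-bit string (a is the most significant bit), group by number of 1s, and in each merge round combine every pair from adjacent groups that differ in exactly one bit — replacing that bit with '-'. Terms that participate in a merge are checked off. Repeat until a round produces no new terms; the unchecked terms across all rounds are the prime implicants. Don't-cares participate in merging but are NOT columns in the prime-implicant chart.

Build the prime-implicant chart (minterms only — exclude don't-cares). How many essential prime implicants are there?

5

Round 0: 001000✓ 010001 010010 011000✓ 101110✓ 110011✓ 110111✓ 111110✓
Round 1: 0-1000 1-1110 110-11
PIs = {0-1000, 010001, 010010, 1-1110, 110-11}
Coverage chart:
  m8: 0-1000 ←essential
  m17: 010001 ←essential
  m18: 010010 ←essential
  m24: 0-1000 ←essential
  m46: 1-1110 ←essential
  m51: 110-11 ←essential
  m55: 110-11 ←essential
  m62: 1-1110 ←essential
Essential: 0-1000, 010001, 010010, 1-1110, 110-11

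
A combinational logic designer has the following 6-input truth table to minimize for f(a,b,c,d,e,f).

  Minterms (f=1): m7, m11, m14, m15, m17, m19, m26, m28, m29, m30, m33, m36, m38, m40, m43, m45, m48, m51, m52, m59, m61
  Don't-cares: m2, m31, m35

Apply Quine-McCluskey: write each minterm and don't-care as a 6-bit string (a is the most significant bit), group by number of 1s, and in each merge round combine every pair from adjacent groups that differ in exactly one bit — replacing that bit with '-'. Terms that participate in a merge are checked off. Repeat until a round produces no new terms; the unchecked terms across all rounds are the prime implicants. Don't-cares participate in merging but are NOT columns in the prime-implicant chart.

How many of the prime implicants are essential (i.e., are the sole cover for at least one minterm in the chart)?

[col 0] 000010, 000111*, 001011*, 001110*, 001111*, 010001*, 010011*, 011010*, 011100*, 011101*, 011110*, 011111*, 100001*, 100011*, 100100*, 100110*, 101000, 101011*, 101101*, 110000*, 110011*, 110100*, 111011*, 111101*
[col 1] -01011, -10011, -11101, 0-1110*, 0-1111*, 00-111, 001-11, 00111-*, 0100-1, 011-10, 0111-0*, 0111-1*, 01110-*, 01111-*, 1-0011*, 1-0100, 1-1011*, 1-1101, 10-011*, 1000-1, 1001-0, 11-011*, 110-00
[col 2] 0-111-, 0111--, 1--011
Prime implicants: -01011, -10011, -11101, 0-111-, 00-111, 000010, 001-11, 0100-1, 011-10, 0111--, 1--011, 1-0100, 1-1101, 1000-1, 1001-0, 101000, 110-00
PI chart (minterm → PIs covering it):
  7 | 00-111  (sole → essential)
  11 | -01011,001-11
  14 | 0-111-  (sole → essential)
  15 | 0-111-,00-111,001-11
  17 | 0100-1  (sole → essential)
  19 | -10011,0100-1
  26 | 011-10  (sole → essential)
  28 | 0111--  (sole → essential)
  29 | -11101,0111--
  30 | 0-111-,011-10,0111--
  33 | 1000-1  (sole → essential)
  36 | 1-0100,1001-0
  38 | 1001-0  (sole → essential)
  40 | 101000  (sole → essential)
  43 | -01011,1--011
  45 | 1-1101  (sole → essential)
  48 | 110-00  (sole → essential)
  51 | -10011,1--011
  52 | 1-0100,110-00
  59 | 1--011  (sole → essential)
  61 | -11101,1-1101
Essential prime implicants: 0-111-, 00-111, 0100-1, 011-10, 0111--, 1--011, 1-1101, 1000-1, 1001-0, 101000, 110-00

11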